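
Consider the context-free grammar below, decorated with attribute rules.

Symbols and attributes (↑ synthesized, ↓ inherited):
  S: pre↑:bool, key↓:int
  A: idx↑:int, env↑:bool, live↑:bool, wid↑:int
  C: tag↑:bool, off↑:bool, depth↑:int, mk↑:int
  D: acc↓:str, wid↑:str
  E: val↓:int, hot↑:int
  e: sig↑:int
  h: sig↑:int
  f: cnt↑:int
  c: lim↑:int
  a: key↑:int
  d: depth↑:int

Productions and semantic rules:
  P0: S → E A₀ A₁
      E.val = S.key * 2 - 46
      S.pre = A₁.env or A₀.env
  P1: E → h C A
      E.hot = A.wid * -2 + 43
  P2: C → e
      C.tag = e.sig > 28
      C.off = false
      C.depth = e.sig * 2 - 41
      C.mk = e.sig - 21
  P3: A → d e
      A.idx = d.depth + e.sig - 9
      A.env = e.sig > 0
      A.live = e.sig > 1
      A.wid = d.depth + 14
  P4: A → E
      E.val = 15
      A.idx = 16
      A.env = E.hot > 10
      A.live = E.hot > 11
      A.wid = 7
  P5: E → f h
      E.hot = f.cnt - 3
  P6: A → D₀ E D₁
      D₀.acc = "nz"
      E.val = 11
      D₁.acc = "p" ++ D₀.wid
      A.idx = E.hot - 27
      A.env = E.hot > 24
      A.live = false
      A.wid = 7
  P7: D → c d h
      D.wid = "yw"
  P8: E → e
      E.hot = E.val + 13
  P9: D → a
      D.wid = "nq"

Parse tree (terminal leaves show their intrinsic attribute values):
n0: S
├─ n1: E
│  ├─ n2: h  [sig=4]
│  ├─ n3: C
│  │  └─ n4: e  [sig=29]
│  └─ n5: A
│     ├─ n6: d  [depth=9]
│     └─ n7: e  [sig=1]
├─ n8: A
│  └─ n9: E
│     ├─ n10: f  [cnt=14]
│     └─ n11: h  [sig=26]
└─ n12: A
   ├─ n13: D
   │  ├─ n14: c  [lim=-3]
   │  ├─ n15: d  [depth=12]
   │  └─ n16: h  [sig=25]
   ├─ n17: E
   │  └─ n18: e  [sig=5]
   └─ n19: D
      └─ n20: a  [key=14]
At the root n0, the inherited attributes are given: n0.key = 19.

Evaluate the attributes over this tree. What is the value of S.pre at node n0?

1. n0.key = 19  [given at root]
2. n1.val = -8  [S.key * 2 - 46]
3. n2.sig = 4  [terminal]
4. n4.sig = 29  [terminal]
5. n3.tag = true  [e.sig > 28]
6. n3.off = false  [false]
7. n3.depth = 17  [e.sig * 2 - 41]
8. n3.mk = 8  [e.sig - 21]
9. n6.depth = 9  [terminal]
10. n7.sig = 1  [terminal]
11. n5.idx = 1  [d.depth + e.sig - 9]
12. n5.env = true  [e.sig > 0]
13. n5.live = false  [e.sig > 1]
14. n5.wid = 23  [d.depth + 14]
15. n1.hot = -3  [A.wid * -2 + 43]
16. n9.val = 15  [15]
17. n10.cnt = 14  [terminal]
18. n11.sig = 26  [terminal]
19. n9.hot = 11  [f.cnt - 3]
20. n8.idx = 16  [16]
21. n8.env = true  [E.hot > 10]
22. n8.live = false  [E.hot > 11]
23. n8.wid = 7  [7]
24. n13.acc = "nz"  ["nz"]
25. n14.lim = -3  [terminal]
26. n15.depth = 12  [terminal]
27. n16.sig = 25  [terminal]
28. n13.wid = "yw"  ["yw"]
29. n17.val = 11  [11]
30. n18.sig = 5  [terminal]
31. n17.hot = 24  [E.val + 13]
32. n19.acc = "pyw"  ["p" ++ D₀.wid]
33. n20.key = 14  [terminal]
34. n19.wid = "nq"  ["nq"]
35. n12.idx = -3  [E.hot - 27]
36. n12.env = false  [E.hot > 24]
37. n12.live = false  [false]
38. n12.wid = 7  [7]
39. n0.pre = true  [A₁.env or A₀.env]

true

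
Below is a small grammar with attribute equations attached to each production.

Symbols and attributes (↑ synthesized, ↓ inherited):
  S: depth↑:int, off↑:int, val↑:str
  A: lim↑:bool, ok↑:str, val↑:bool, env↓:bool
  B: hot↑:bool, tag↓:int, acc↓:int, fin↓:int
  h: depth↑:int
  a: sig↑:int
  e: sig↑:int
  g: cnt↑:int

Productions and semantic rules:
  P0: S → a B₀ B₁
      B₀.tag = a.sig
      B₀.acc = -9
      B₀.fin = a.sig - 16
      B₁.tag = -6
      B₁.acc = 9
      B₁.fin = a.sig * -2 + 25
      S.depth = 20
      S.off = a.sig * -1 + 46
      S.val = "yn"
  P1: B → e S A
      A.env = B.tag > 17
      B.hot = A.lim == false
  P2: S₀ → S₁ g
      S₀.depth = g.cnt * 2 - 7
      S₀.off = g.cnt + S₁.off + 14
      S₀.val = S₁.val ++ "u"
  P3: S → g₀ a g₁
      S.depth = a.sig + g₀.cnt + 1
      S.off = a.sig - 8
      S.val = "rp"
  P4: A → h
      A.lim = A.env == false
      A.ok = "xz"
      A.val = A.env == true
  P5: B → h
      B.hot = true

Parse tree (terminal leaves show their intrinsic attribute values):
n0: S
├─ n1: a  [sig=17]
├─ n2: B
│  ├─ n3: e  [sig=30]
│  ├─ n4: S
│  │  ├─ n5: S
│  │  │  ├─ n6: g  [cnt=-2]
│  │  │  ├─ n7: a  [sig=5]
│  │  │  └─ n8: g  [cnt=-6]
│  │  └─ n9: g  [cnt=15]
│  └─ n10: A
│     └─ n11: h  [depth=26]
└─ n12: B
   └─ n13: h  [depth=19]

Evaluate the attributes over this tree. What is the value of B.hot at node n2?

1. n1.sig = 17  [terminal]
2. n2.tag = 17  [a.sig]
3. n2.acc = -9  [-9]
4. n2.fin = 1  [a.sig - 16]
5. n3.sig = 30  [terminal]
6. n6.cnt = -2  [terminal]
7. n7.sig = 5  [terminal]
8. n8.cnt = -6  [terminal]
9. n5.depth = 4  [a.sig + g₀.cnt + 1]
10. n5.off = -3  [a.sig - 8]
11. n5.val = "rp"  ["rp"]
12. n9.cnt = 15  [terminal]
13. n4.depth = 23  [g.cnt * 2 - 7]
14. n4.off = 26  [g.cnt + S₁.off + 14]
15. n4.val = "rpu"  [S₁.val ++ "u"]
16. n10.env = false  [B.tag > 17]
17. n11.depth = 26  [terminal]
18. n10.lim = true  [A.env == false]
19. n10.ok = "xz"  ["xz"]
20. n10.val = false  [A.env == true]
21. n2.hot = false  [A.lim == false]
22. n12.tag = -6  [-6]
23. n12.acc = 9  [9]
24. n12.fin = -9  [a.sig * -2 + 25]
25. n13.depth = 19  [terminal]
26. n12.hot = true  [true]
27. n0.depth = 20  [20]
28. n0.off = 29  [a.sig * -1 + 46]
29. n0.val = "yn"  ["yn"]

false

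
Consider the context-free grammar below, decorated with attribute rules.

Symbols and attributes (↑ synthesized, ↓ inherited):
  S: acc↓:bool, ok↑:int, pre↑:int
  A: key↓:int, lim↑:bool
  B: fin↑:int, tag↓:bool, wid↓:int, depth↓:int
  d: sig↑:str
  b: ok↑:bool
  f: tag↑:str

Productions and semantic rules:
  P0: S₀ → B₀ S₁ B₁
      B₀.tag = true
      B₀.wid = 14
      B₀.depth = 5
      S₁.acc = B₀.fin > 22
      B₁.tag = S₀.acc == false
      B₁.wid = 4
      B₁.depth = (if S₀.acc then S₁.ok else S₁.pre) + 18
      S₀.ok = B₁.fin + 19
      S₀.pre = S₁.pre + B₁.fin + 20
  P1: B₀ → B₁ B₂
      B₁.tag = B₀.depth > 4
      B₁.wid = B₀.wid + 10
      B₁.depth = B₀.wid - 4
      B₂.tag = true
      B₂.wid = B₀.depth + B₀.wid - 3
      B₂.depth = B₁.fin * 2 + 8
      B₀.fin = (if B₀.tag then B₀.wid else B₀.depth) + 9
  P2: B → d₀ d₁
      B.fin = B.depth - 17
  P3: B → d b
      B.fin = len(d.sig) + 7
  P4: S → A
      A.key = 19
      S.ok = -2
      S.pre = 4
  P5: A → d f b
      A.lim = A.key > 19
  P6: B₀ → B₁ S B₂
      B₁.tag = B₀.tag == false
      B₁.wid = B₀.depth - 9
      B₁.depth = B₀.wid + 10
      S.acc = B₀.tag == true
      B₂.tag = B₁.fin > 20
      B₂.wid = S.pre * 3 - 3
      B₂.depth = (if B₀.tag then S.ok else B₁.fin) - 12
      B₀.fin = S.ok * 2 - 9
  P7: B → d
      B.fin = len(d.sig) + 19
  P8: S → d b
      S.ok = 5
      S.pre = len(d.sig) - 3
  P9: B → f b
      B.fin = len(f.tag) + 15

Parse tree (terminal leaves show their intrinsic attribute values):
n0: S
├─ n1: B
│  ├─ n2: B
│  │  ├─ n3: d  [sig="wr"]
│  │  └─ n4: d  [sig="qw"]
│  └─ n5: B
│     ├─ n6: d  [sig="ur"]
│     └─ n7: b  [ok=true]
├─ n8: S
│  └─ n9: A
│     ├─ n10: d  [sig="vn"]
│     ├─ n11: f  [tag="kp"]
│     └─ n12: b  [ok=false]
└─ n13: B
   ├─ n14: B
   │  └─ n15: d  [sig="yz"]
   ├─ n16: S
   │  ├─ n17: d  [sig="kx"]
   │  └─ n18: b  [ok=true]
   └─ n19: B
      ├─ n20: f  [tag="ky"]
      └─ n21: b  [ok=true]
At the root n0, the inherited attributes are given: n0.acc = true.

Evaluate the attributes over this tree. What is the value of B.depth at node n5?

-6

1. n0.acc = true  [given at root]
2. n1.tag = true  [true]
3. n1.wid = 14  [14]
4. n1.depth = 5  [5]
5. n2.tag = true  [B₀.depth > 4]
6. n2.wid = 24  [B₀.wid + 10]
7. n2.depth = 10  [B₀.wid - 4]
8. n3.sig = "wr"  [terminal]
9. n4.sig = "qw"  [terminal]
10. n2.fin = -7  [B.depth - 17]
11. n5.tag = true  [true]
12. n5.wid = 16  [B₀.depth + B₀.wid - 3]
13. n5.depth = -6  [B₁.fin * 2 + 8]
14. n6.sig = "ur"  [terminal]
15. n7.ok = true  [terminal]
16. n5.fin = 9  [len(d.sig) + 7]
17. n1.fin = 23  [(if B₀.tag then B₀.wid else B₀.depth) + 9]
18. n8.acc = true  [B₀.fin > 22]
19. n9.key = 19  [19]
20. n10.sig = "vn"  [terminal]
21. n11.tag = "kp"  [terminal]
22. n12.ok = false  [terminal]
23. n9.lim = false  [A.key > 19]
24. n8.ok = -2  [-2]
25. n8.pre = 4  [4]
26. n13.tag = false  [S₀.acc == false]
27. n13.wid = 4  [4]
28. n13.depth = 16  [(if S₀.acc then S₁.ok else S₁.pre) + 18]
29. n14.tag = true  [B₀.tag == false]
30. n14.wid = 7  [B₀.depth - 9]
31. n14.depth = 14  [B₀.wid + 10]
32. n15.sig = "yz"  [terminal]
33. n14.fin = 21  [len(d.sig) + 19]
34. n16.acc = false  [B₀.tag == true]
35. n17.sig = "kx"  [terminal]
36. n18.ok = true  [terminal]
37. n16.ok = 5  [5]
38. n16.pre = -1  [len(d.sig) - 3]
39. n19.tag = true  [B₁.fin > 20]
40. n19.wid = -6  [S.pre * 3 - 3]
41. n19.depth = 9  [(if B₀.tag then S.ok else B₁.fin) - 12]
42. n20.tag = "ky"  [terminal]
43. n21.ok = true  [terminal]
44. n19.fin = 17  [len(f.tag) + 15]
45. n13.fin = 1  [S.ok * 2 - 9]
46. n0.ok = 20  [B₁.fin + 19]
47. n0.pre = 25  [S₁.pre + B₁.fin + 20]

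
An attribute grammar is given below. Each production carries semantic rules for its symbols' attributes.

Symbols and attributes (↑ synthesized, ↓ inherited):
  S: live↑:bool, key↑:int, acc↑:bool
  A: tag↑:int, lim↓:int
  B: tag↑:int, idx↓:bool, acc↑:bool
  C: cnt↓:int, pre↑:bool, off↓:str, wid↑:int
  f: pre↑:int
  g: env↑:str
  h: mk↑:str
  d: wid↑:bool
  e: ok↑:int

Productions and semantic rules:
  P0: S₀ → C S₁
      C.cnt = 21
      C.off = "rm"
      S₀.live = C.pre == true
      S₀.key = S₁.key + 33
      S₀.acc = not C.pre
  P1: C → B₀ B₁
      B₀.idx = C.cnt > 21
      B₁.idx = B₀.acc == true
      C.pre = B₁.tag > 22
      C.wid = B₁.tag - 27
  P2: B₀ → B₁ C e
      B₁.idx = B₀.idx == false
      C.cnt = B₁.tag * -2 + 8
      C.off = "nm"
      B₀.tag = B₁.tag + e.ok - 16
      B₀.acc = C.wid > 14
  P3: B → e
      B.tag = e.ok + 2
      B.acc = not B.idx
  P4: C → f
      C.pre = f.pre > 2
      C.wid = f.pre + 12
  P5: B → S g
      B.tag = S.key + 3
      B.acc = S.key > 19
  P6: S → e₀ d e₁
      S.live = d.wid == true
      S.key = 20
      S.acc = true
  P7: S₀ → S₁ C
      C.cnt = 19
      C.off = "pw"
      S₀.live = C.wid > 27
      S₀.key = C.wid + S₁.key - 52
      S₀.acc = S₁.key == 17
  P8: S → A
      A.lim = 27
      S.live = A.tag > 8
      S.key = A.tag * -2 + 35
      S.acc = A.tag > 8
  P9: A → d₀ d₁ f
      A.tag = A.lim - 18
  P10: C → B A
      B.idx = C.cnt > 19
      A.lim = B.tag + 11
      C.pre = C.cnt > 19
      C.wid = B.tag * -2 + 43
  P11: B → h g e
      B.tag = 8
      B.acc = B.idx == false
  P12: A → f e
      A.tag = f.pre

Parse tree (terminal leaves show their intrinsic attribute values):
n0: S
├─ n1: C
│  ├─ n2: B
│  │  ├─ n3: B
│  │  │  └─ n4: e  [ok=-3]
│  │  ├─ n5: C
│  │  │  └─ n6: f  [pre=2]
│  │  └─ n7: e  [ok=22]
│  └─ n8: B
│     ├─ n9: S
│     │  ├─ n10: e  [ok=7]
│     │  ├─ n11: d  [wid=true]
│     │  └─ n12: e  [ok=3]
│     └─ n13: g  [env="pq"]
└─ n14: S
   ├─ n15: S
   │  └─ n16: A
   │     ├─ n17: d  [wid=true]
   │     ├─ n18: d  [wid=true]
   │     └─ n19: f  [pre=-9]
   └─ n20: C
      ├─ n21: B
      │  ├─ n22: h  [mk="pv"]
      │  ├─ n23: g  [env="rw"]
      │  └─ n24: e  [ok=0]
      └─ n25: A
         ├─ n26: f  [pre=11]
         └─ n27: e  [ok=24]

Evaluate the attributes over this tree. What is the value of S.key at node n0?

1. n1.cnt = 21  [21]
2. n1.off = "rm"  ["rm"]
3. n2.idx = false  [C.cnt > 21]
4. n3.idx = true  [B₀.idx == false]
5. n4.ok = -3  [terminal]
6. n3.tag = -1  [e.ok + 2]
7. n3.acc = false  [not B.idx]
8. n5.cnt = 10  [B₁.tag * -2 + 8]
9. n5.off = "nm"  ["nm"]
10. n6.pre = 2  [terminal]
11. n5.pre = false  [f.pre > 2]
12. n5.wid = 14  [f.pre + 12]
13. n7.ok = 22  [terminal]
14. n2.tag = 5  [B₁.tag + e.ok - 16]
15. n2.acc = false  [C.wid > 14]
16. n8.idx = false  [B₀.acc == true]
17. n10.ok = 7  [terminal]
18. n11.wid = true  [terminal]
19. n12.ok = 3  [terminal]
20. n9.live = true  [d.wid == true]
21. n9.key = 20  [20]
22. n9.acc = true  [true]
23. n13.env = "pq"  [terminal]
24. n8.tag = 23  [S.key + 3]
25. n8.acc = true  [S.key > 19]
26. n1.pre = true  [B₁.tag > 22]
27. n1.wid = -4  [B₁.tag - 27]
28. n16.lim = 27  [27]
29. n17.wid = true  [terminal]
30. n18.wid = true  [terminal]
31. n19.pre = -9  [terminal]
32. n16.tag = 9  [A.lim - 18]
33. n15.live = true  [A.tag > 8]
34. n15.key = 17  [A.tag * -2 + 35]
35. n15.acc = true  [A.tag > 8]
36. n20.cnt = 19  [19]
37. n20.off = "pw"  ["pw"]
38. n21.idx = false  [C.cnt > 19]
39. n22.mk = "pv"  [terminal]
40. n23.env = "rw"  [terminal]
41. n24.ok = 0  [terminal]
42. n21.tag = 8  [8]
43. n21.acc = true  [B.idx == false]
44. n25.lim = 19  [B.tag + 11]
45. n26.pre = 11  [terminal]
46. n27.ok = 24  [terminal]
47. n25.tag = 11  [f.pre]
48. n20.pre = false  [C.cnt > 19]
49. n20.wid = 27  [B.tag * -2 + 43]
50. n14.live = false  [C.wid > 27]
51. n14.key = -8  [C.wid + S₁.key - 52]
52. n14.acc = true  [S₁.key == 17]
53. n0.live = true  [C.pre == true]
54. n0.key = 25  [S₁.key + 33]
55. n0.acc = false  [not C.pre]

25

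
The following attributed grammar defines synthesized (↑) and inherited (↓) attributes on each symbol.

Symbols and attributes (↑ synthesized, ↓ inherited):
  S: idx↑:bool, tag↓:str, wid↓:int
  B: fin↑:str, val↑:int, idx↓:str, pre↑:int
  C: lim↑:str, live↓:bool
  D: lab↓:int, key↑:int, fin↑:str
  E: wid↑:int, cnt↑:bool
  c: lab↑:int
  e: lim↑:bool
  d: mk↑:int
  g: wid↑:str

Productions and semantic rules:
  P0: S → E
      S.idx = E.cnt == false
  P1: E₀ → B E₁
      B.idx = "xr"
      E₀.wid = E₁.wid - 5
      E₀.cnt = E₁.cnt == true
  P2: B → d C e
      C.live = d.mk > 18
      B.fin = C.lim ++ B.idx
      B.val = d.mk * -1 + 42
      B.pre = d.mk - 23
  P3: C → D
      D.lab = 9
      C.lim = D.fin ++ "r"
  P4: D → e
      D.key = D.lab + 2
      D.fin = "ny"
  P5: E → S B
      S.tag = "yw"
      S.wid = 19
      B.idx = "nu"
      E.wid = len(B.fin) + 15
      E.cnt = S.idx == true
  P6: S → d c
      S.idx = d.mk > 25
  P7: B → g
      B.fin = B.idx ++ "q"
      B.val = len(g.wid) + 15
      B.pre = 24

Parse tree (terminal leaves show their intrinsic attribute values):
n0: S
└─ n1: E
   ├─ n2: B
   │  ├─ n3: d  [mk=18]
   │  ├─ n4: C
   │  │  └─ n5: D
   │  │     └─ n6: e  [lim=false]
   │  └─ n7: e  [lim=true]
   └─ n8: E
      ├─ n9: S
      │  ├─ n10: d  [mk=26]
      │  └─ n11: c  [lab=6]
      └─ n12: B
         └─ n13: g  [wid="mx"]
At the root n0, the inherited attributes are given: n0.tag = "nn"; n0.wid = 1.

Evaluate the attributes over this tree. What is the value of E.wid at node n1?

13

1. n0.tag = "nn"  [given at root]
2. n0.wid = 1  [given at root]
3. n2.idx = "xr"  ["xr"]
4. n3.mk = 18  [terminal]
5. n4.live = false  [d.mk > 18]
6. n5.lab = 9  [9]
7. n6.lim = false  [terminal]
8. n5.key = 11  [D.lab + 2]
9. n5.fin = "ny"  ["ny"]
10. n4.lim = "nyr"  [D.fin ++ "r"]
11. n7.lim = true  [terminal]
12. n2.fin = "nyrxr"  [C.lim ++ B.idx]
13. n2.val = 24  [d.mk * -1 + 42]
14. n2.pre = -5  [d.mk - 23]
15. n9.tag = "yw"  ["yw"]
16. n9.wid = 19  [19]
17. n10.mk = 26  [terminal]
18. n11.lab = 6  [terminal]
19. n9.idx = true  [d.mk > 25]
20. n12.idx = "nu"  ["nu"]
21. n13.wid = "mx"  [terminal]
22. n12.fin = "nuq"  [B.idx ++ "q"]
23. n12.val = 17  [len(g.wid) + 15]
24. n12.pre = 24  [24]
25. n8.wid = 18  [len(B.fin) + 15]
26. n8.cnt = true  [S.idx == true]
27. n1.wid = 13  [E₁.wid - 5]
28. n1.cnt = true  [E₁.cnt == true]
29. n0.idx = false  [E.cnt == false]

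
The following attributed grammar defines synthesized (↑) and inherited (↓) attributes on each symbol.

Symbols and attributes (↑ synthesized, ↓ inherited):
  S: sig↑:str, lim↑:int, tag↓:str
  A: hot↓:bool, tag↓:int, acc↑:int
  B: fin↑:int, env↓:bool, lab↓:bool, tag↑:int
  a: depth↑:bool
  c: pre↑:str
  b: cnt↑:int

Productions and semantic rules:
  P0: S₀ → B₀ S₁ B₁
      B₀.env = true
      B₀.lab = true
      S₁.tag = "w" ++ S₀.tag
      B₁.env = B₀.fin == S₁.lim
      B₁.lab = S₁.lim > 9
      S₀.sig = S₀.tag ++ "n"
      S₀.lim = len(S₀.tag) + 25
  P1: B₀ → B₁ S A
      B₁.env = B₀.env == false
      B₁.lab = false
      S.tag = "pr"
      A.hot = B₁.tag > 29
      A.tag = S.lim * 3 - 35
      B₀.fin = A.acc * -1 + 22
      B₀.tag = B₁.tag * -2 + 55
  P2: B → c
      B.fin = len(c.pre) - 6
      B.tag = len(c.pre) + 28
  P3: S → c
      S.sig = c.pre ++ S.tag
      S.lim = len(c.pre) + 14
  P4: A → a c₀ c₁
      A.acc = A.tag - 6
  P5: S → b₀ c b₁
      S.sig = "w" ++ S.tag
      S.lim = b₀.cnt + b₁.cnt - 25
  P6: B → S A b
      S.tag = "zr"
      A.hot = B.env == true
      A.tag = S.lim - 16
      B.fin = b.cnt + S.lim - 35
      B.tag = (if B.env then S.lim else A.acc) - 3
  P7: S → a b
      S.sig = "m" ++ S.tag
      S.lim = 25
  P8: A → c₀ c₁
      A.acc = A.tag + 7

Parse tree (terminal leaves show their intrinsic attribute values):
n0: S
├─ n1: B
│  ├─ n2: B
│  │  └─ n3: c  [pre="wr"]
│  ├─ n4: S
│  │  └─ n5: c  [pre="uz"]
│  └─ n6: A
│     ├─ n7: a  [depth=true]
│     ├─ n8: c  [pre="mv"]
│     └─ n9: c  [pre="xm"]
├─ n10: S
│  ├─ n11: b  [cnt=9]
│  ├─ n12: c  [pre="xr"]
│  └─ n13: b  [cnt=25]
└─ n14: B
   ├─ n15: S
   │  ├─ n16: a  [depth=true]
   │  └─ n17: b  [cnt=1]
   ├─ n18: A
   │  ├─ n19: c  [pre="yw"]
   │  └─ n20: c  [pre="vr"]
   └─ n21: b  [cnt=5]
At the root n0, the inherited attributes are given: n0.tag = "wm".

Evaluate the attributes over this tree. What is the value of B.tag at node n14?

13

1. n0.tag = "wm"  [given at root]
2. n1.env = true  [true]
3. n1.lab = true  [true]
4. n2.env = false  [B₀.env == false]
5. n2.lab = false  [false]
6. n3.pre = "wr"  [terminal]
7. n2.fin = -4  [len(c.pre) - 6]
8. n2.tag = 30  [len(c.pre) + 28]
9. n4.tag = "pr"  ["pr"]
10. n5.pre = "uz"  [terminal]
11. n4.sig = "uzpr"  [c.pre ++ S.tag]
12. n4.lim = 16  [len(c.pre) + 14]
13. n6.hot = true  [B₁.tag > 29]
14. n6.tag = 13  [S.lim * 3 - 35]
15. n7.depth = true  [terminal]
16. n8.pre = "mv"  [terminal]
17. n9.pre = "xm"  [terminal]
18. n6.acc = 7  [A.tag - 6]
19. n1.fin = 15  [A.acc * -1 + 22]
20. n1.tag = -5  [B₁.tag * -2 + 55]
21. n10.tag = "wwm"  ["w" ++ S₀.tag]
22. n11.cnt = 9  [terminal]
23. n12.pre = "xr"  [terminal]
24. n13.cnt = 25  [terminal]
25. n10.sig = "wwwm"  ["w" ++ S.tag]
26. n10.lim = 9  [b₀.cnt + b₁.cnt - 25]
27. n14.env = false  [B₀.fin == S₁.lim]
28. n14.lab = false  [S₁.lim > 9]
29. n15.tag = "zr"  ["zr"]
30. n16.depth = true  [terminal]
31. n17.cnt = 1  [terminal]
32. n15.sig = "mzr"  ["m" ++ S.tag]
33. n15.lim = 25  [25]
34. n18.hot = false  [B.env == true]
35. n18.tag = 9  [S.lim - 16]
36. n19.pre = "yw"  [terminal]
37. n20.pre = "vr"  [terminal]
38. n18.acc = 16  [A.tag + 7]
39. n21.cnt = 5  [terminal]
40. n14.fin = -5  [b.cnt + S.lim - 35]
41. n14.tag = 13  [(if B.env then S.lim else A.acc) - 3]
42. n0.sig = "wmn"  [S₀.tag ++ "n"]
43. n0.lim = 27  [len(S₀.tag) + 25]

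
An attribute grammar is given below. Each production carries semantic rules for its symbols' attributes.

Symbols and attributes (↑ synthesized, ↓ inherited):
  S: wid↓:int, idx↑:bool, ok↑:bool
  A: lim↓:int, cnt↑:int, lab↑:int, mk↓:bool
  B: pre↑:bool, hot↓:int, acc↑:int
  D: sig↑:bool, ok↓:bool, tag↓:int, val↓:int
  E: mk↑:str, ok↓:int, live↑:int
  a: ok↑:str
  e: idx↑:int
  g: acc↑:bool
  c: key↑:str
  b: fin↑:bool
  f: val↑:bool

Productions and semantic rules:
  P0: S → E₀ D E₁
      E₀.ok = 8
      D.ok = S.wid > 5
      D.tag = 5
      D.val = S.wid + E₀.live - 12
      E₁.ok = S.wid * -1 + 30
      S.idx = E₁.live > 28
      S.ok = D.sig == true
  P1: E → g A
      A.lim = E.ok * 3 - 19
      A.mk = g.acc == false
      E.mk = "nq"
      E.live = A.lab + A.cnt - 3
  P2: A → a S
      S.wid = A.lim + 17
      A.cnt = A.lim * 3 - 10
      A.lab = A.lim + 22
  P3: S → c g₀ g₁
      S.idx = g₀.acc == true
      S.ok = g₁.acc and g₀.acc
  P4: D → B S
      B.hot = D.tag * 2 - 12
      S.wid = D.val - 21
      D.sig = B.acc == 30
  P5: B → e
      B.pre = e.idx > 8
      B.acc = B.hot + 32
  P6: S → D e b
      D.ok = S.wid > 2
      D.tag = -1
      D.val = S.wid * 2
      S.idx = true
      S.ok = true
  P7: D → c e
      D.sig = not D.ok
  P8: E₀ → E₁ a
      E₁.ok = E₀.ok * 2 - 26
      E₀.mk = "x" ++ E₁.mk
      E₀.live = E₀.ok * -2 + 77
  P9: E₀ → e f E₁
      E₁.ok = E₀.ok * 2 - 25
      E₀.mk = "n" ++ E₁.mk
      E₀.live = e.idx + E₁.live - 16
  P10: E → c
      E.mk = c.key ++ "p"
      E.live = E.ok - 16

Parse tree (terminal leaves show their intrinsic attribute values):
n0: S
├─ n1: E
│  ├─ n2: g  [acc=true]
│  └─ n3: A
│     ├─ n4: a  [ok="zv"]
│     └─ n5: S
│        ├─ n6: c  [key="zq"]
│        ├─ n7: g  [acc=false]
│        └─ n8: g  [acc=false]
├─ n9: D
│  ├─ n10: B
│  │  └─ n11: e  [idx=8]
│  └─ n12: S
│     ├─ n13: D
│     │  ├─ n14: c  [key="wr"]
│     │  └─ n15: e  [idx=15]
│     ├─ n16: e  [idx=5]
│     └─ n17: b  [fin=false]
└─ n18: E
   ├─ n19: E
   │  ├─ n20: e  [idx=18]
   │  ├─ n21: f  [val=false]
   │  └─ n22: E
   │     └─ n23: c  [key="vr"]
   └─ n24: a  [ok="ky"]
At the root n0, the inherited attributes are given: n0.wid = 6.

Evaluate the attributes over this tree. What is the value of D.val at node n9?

1. n0.wid = 6  [given at root]
2. n1.ok = 8  [8]
3. n2.acc = true  [terminal]
4. n3.lim = 5  [E.ok * 3 - 19]
5. n3.mk = false  [g.acc == false]
6. n4.ok = "zv"  [terminal]
7. n5.wid = 22  [A.lim + 17]
8. n6.key = "zq"  [terminal]
9. n7.acc = false  [terminal]
10. n8.acc = false  [terminal]
11. n5.idx = false  [g₀.acc == true]
12. n5.ok = false  [g₁.acc and g₀.acc]
13. n3.cnt = 5  [A.lim * 3 - 10]
14. n3.lab = 27  [A.lim + 22]
15. n1.mk = "nq"  ["nq"]
16. n1.live = 29  [A.lab + A.cnt - 3]
17. n9.ok = true  [S.wid > 5]
18. n9.tag = 5  [5]
19. n9.val = 23  [S.wid + E₀.live - 12]
20. n10.hot = -2  [D.tag * 2 - 12]
21. n11.idx = 8  [terminal]
22. n10.pre = false  [e.idx > 8]
23. n10.acc = 30  [B.hot + 32]
24. n12.wid = 2  [D.val - 21]
25. n13.ok = false  [S.wid > 2]
26. n13.tag = -1  [-1]
27. n13.val = 4  [S.wid * 2]
28. n14.key = "wr"  [terminal]
29. n15.idx = 15  [terminal]
30. n13.sig = true  [not D.ok]
31. n16.idx = 5  [terminal]
32. n17.fin = false  [terminal]
33. n12.idx = true  [true]
34. n12.ok = true  [true]
35. n9.sig = true  [B.acc == 30]
36. n18.ok = 24  [S.wid * -1 + 30]
37. n19.ok = 22  [E₀.ok * 2 - 26]
38. n20.idx = 18  [terminal]
39. n21.val = false  [terminal]
40. n22.ok = 19  [E₀.ok * 2 - 25]
41. n23.key = "vr"  [terminal]
42. n22.mk = "vrp"  [c.key ++ "p"]
43. n22.live = 3  [E.ok - 16]
44. n19.mk = "nvrp"  ["n" ++ E₁.mk]
45. n19.live = 5  [e.idx + E₁.live - 16]
46. n24.ok = "ky"  [terminal]
47. n18.mk = "xnvrp"  ["x" ++ E₁.mk]
48. n18.live = 29  [E₀.ok * -2 + 77]
49. n0.idx = true  [E₁.live > 28]
50. n0.ok = true  [D.sig == true]

23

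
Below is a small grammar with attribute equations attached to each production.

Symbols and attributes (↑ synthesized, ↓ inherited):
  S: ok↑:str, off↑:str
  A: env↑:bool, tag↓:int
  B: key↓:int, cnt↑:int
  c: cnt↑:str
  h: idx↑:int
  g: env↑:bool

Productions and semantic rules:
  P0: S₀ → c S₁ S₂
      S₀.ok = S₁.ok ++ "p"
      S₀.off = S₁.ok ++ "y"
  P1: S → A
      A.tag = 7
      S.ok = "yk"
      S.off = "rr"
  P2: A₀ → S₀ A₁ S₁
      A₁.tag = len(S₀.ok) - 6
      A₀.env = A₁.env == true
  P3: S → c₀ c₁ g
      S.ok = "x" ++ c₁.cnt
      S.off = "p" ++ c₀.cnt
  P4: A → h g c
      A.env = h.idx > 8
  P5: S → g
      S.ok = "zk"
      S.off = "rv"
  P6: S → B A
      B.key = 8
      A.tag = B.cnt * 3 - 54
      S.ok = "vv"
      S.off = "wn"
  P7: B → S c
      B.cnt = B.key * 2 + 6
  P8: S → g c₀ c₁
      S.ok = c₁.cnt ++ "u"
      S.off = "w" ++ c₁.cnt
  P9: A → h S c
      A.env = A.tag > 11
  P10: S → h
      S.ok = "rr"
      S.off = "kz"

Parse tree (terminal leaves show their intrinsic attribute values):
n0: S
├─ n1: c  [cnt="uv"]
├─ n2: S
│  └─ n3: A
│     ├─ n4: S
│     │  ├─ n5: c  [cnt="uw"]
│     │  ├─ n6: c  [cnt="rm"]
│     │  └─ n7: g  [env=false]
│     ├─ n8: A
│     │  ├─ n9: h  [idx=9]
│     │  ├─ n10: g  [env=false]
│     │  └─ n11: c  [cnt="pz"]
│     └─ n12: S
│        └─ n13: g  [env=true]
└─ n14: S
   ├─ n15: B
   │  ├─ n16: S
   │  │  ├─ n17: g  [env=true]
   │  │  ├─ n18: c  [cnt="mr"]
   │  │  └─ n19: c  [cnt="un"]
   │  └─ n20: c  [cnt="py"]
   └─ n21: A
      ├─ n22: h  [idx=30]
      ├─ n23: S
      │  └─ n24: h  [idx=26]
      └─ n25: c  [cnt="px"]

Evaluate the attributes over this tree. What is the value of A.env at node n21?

true

1. n1.cnt = "uv"  [terminal]
2. n3.tag = 7  [7]
3. n5.cnt = "uw"  [terminal]
4. n6.cnt = "rm"  [terminal]
5. n7.env = false  [terminal]
6. n4.ok = "xrm"  ["x" ++ c₁.cnt]
7. n4.off = "puw"  ["p" ++ c₀.cnt]
8. n8.tag = -3  [len(S₀.ok) - 6]
9. n9.idx = 9  [terminal]
10. n10.env = false  [terminal]
11. n11.cnt = "pz"  [terminal]
12. n8.env = true  [h.idx > 8]
13. n13.env = true  [terminal]
14. n12.ok = "zk"  ["zk"]
15. n12.off = "rv"  ["rv"]
16. n3.env = true  [A₁.env == true]
17. n2.ok = "yk"  ["yk"]
18. n2.off = "rr"  ["rr"]
19. n15.key = 8  [8]
20. n17.env = true  [terminal]
21. n18.cnt = "mr"  [terminal]
22. n19.cnt = "un"  [terminal]
23. n16.ok = "unu"  [c₁.cnt ++ "u"]
24. n16.off = "wun"  ["w" ++ c₁.cnt]
25. n20.cnt = "py"  [terminal]
26. n15.cnt = 22  [B.key * 2 + 6]
27. n21.tag = 12  [B.cnt * 3 - 54]
28. n22.idx = 30  [terminal]
29. n24.idx = 26  [terminal]
30. n23.ok = "rr"  ["rr"]
31. n23.off = "kz"  ["kz"]
32. n25.cnt = "px"  [terminal]
33. n21.env = true  [A.tag > 11]
34. n14.ok = "vv"  ["vv"]
35. n14.off = "wn"  ["wn"]
36. n0.ok = "ykp"  [S₁.ok ++ "p"]
37. n0.off = "yky"  [S₁.ok ++ "y"]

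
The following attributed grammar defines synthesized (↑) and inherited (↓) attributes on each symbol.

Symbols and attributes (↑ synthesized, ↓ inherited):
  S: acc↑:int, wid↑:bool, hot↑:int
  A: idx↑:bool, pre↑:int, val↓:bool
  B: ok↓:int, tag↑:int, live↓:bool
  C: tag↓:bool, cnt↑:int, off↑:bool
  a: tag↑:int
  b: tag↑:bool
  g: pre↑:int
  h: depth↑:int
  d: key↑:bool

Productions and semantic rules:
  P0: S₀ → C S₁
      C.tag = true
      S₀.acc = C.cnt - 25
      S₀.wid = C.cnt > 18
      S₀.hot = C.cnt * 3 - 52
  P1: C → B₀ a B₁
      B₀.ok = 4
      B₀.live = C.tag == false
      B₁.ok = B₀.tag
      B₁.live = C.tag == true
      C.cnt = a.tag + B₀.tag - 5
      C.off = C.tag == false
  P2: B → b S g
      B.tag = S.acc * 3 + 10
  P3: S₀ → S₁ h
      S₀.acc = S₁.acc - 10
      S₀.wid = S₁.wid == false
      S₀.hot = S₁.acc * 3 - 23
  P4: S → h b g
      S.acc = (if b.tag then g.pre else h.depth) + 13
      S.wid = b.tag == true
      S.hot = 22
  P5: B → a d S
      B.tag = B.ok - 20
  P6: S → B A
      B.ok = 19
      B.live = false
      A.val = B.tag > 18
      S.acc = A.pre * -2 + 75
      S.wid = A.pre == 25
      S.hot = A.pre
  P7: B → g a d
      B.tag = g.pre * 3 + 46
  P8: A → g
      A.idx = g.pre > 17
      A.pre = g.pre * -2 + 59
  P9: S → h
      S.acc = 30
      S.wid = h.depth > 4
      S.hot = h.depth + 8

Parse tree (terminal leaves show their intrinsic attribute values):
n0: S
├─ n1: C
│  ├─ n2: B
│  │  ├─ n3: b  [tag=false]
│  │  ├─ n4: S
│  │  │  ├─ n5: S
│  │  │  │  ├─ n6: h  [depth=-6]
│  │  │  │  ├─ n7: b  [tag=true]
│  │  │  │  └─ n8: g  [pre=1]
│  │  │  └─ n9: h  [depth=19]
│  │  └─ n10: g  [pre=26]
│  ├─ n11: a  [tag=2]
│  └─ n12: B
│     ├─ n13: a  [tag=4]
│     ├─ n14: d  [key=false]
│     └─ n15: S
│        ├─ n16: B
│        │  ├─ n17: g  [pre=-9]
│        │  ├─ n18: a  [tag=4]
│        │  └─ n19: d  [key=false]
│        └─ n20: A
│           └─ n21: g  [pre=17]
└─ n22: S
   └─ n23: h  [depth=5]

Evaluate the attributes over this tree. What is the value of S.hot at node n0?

1. n1.tag = true  [true]
2. n2.ok = 4  [4]
3. n2.live = false  [C.tag == false]
4. n3.tag = false  [terminal]
5. n6.depth = -6  [terminal]
6. n7.tag = true  [terminal]
7. n8.pre = 1  [terminal]
8. n5.acc = 14  [(if b.tag then g.pre else h.depth) + 13]
9. n5.wid = true  [b.tag == true]
10. n5.hot = 22  [22]
11. n9.depth = 19  [terminal]
12. n4.acc = 4  [S₁.acc - 10]
13. n4.wid = false  [S₁.wid == false]
14. n4.hot = 19  [S₁.acc * 3 - 23]
15. n10.pre = 26  [terminal]
16. n2.tag = 22  [S.acc * 3 + 10]
17. n11.tag = 2  [terminal]
18. n12.ok = 22  [B₀.tag]
19. n12.live = true  [C.tag == true]
20. n13.tag = 4  [terminal]
21. n14.key = false  [terminal]
22. n16.ok = 19  [19]
23. n16.live = false  [false]
24. n17.pre = -9  [terminal]
25. n18.tag = 4  [terminal]
26. n19.key = false  [terminal]
27. n16.tag = 19  [g.pre * 3 + 46]
28. n20.val = true  [B.tag > 18]
29. n21.pre = 17  [terminal]
30. n20.idx = false  [g.pre > 17]
31. n20.pre = 25  [g.pre * -2 + 59]
32. n15.acc = 25  [A.pre * -2 + 75]
33. n15.wid = true  [A.pre == 25]
34. n15.hot = 25  [A.pre]
35. n12.tag = 2  [B.ok - 20]
36. n1.cnt = 19  [a.tag + B₀.tag - 5]
37. n1.off = false  [C.tag == false]
38. n23.depth = 5  [terminal]
39. n22.acc = 30  [30]
40. n22.wid = true  [h.depth > 4]
41. n22.hot = 13  [h.depth + 8]
42. n0.acc = -6  [C.cnt - 25]
43. n0.wid = true  [C.cnt > 18]
44. n0.hot = 5  [C.cnt * 3 - 52]

5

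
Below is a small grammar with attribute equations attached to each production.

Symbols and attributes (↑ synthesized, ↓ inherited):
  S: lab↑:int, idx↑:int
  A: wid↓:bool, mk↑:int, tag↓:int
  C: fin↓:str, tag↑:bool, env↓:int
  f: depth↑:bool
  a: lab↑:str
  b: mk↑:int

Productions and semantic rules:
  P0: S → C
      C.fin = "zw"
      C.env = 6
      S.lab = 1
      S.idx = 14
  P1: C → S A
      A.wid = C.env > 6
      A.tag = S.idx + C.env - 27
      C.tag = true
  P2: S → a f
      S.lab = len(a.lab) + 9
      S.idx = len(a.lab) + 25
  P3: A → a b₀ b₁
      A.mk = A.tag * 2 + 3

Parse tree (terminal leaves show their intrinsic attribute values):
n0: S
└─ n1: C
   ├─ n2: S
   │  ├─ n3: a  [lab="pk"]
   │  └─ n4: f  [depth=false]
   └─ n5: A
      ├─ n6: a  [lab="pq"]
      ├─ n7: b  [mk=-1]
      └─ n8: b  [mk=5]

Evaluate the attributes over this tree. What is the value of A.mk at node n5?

15

1. n1.fin = "zw"  ["zw"]
2. n1.env = 6  [6]
3. n3.lab = "pk"  [terminal]
4. n4.depth = false  [terminal]
5. n2.lab = 11  [len(a.lab) + 9]
6. n2.idx = 27  [len(a.lab) + 25]
7. n5.wid = false  [C.env > 6]
8. n5.tag = 6  [S.idx + C.env - 27]
9. n6.lab = "pq"  [terminal]
10. n7.mk = -1  [terminal]
11. n8.mk = 5  [terminal]
12. n5.mk = 15  [A.tag * 2 + 3]
13. n1.tag = true  [true]
14. n0.lab = 1  [1]
15. n0.idx = 14  [14]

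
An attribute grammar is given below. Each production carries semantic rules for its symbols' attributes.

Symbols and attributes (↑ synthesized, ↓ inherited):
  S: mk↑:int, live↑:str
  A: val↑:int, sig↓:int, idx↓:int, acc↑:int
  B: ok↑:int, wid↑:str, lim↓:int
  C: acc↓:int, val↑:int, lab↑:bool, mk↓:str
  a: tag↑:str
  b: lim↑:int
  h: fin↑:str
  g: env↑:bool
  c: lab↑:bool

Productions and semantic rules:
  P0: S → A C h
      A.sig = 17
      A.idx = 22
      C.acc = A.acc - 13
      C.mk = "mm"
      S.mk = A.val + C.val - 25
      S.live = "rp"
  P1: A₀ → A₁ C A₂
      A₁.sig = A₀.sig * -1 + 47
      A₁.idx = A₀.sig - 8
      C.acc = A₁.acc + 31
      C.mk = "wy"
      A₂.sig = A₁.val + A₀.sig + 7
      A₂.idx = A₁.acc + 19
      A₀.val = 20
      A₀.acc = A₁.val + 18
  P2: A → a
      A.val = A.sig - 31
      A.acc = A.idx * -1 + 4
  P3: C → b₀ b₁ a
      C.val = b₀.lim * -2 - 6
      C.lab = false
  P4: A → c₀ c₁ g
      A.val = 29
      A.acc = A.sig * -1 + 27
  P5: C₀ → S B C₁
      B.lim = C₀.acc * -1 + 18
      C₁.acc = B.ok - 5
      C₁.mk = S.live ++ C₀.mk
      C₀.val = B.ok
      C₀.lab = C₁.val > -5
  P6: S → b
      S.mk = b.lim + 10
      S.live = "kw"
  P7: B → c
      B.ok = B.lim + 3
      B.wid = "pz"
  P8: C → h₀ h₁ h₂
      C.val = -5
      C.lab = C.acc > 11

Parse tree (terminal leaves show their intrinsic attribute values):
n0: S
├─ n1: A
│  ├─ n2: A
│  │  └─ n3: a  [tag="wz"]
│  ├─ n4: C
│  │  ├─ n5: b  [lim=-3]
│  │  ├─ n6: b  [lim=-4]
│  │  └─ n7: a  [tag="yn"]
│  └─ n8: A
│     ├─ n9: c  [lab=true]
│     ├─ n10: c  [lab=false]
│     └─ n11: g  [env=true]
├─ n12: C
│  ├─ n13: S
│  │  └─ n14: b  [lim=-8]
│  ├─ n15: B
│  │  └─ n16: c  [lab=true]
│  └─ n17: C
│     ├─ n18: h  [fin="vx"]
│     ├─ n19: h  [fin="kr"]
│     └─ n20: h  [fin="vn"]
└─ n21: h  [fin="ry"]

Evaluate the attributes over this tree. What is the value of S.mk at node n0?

1. n1.sig = 17  [17]
2. n1.idx = 22  [22]
3. n2.sig = 30  [A₀.sig * -1 + 47]
4. n2.idx = 9  [A₀.sig - 8]
5. n3.tag = "wz"  [terminal]
6. n2.val = -1  [A.sig - 31]
7. n2.acc = -5  [A.idx * -1 + 4]
8. n4.acc = 26  [A₁.acc + 31]
9. n4.mk = "wy"  ["wy"]
10. n5.lim = -3  [terminal]
11. n6.lim = -4  [terminal]
12. n7.tag = "yn"  [terminal]
13. n4.val = 0  [b₀.lim * -2 - 6]
14. n4.lab = false  [false]
15. n8.sig = 23  [A₁.val + A₀.sig + 7]
16. n8.idx = 14  [A₁.acc + 19]
17. n9.lab = true  [terminal]
18. n10.lab = false  [terminal]
19. n11.env = true  [terminal]
20. n8.val = 29  [29]
21. n8.acc = 4  [A.sig * -1 + 27]
22. n1.val = 20  [20]
23. n1.acc = 17  [A₁.val + 18]
24. n12.acc = 4  [A.acc - 13]
25. n12.mk = "mm"  ["mm"]
26. n14.lim = -8  [terminal]
27. n13.mk = 2  [b.lim + 10]
28. n13.live = "kw"  ["kw"]
29. n15.lim = 14  [C₀.acc * -1 + 18]
30. n16.lab = true  [terminal]
31. n15.ok = 17  [B.lim + 3]
32. n15.wid = "pz"  ["pz"]
33. n17.acc = 12  [B.ok - 5]
34. n17.mk = "kwmm"  [S.live ++ C₀.mk]
35. n18.fin = "vx"  [terminal]
36. n19.fin = "kr"  [terminal]
37. n20.fin = "vn"  [terminal]
38. n17.val = -5  [-5]
39. n17.lab = true  [C.acc > 11]
40. n12.val = 17  [B.ok]
41. n12.lab = false  [C₁.val > -5]
42. n21.fin = "ry"  [terminal]
43. n0.mk = 12  [A.val + C.val - 25]
44. n0.live = "rp"  ["rp"]

12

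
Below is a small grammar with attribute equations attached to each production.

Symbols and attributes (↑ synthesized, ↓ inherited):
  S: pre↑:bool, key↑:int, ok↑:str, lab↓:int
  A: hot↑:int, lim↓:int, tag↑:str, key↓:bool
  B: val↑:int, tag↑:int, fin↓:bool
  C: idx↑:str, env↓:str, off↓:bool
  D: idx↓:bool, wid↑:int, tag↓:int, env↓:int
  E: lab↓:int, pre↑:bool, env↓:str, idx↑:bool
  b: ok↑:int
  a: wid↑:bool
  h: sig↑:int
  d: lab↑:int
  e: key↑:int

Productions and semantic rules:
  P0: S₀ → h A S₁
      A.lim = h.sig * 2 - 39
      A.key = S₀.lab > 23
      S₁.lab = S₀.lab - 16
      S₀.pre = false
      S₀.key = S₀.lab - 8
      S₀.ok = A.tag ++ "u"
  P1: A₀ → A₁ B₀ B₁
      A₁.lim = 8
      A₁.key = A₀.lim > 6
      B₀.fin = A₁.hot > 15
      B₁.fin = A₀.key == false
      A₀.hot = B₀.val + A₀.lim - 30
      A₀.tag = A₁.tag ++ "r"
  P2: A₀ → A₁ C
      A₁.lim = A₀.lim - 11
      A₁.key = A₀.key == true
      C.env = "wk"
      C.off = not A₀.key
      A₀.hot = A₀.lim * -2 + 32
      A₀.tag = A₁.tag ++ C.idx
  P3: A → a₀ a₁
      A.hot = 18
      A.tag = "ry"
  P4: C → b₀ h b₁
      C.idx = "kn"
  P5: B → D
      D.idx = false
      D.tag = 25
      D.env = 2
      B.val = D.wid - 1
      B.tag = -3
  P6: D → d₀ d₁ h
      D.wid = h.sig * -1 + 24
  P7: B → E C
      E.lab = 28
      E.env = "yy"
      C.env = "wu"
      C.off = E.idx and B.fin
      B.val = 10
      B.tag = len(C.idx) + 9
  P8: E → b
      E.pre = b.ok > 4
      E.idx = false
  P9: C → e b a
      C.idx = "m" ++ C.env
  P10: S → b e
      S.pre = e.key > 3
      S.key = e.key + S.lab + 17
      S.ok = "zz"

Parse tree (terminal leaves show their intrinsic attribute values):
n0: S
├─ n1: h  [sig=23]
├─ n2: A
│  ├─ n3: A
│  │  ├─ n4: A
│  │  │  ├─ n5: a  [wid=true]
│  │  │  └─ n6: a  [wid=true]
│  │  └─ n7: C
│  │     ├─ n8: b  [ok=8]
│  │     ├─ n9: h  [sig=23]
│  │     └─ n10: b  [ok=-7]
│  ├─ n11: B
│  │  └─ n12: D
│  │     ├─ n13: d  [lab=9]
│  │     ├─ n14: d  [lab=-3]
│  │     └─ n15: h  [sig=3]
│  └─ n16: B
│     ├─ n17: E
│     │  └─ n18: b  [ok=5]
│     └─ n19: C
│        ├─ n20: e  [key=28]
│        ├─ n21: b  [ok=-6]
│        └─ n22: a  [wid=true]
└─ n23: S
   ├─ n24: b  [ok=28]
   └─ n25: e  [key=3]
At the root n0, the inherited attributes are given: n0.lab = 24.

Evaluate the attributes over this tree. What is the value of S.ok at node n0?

"ryknru"

1. n0.lab = 24  [given at root]
2. n1.sig = 23  [terminal]
3. n2.lim = 7  [h.sig * 2 - 39]
4. n2.key = true  [S₀.lab > 23]
5. n3.lim = 8  [8]
6. n3.key = true  [A₀.lim > 6]
7. n4.lim = -3  [A₀.lim - 11]
8. n4.key = true  [A₀.key == true]
9. n5.wid = true  [terminal]
10. n6.wid = true  [terminal]
11. n4.hot = 18  [18]
12. n4.tag = "ry"  ["ry"]
13. n7.env = "wk"  ["wk"]
14. n7.off = false  [not A₀.key]
15. n8.ok = 8  [terminal]
16. n9.sig = 23  [terminal]
17. n10.ok = -7  [terminal]
18. n7.idx = "kn"  ["kn"]
19. n3.hot = 16  [A₀.lim * -2 + 32]
20. n3.tag = "rykn"  [A₁.tag ++ C.idx]
21. n11.fin = true  [A₁.hot > 15]
22. n12.idx = false  [false]
23. n12.tag = 25  [25]
24. n12.env = 2  [2]
25. n13.lab = 9  [terminal]
26. n14.lab = -3  [terminal]
27. n15.sig = 3  [terminal]
28. n12.wid = 21  [h.sig * -1 + 24]
29. n11.val = 20  [D.wid - 1]
30. n11.tag = -3  [-3]
31. n16.fin = false  [A₀.key == false]
32. n17.lab = 28  [28]
33. n17.env = "yy"  ["yy"]
34. n18.ok = 5  [terminal]
35. n17.pre = true  [b.ok > 4]
36. n17.idx = false  [false]
37. n19.env = "wu"  ["wu"]
38. n19.off = false  [E.idx and B.fin]
39. n20.key = 28  [terminal]
40. n21.ok = -6  [terminal]
41. n22.wid = true  [terminal]
42. n19.idx = "mwu"  ["m" ++ C.env]
43. n16.val = 10  [10]
44. n16.tag = 12  [len(C.idx) + 9]
45. n2.hot = -3  [B₀.val + A₀.lim - 30]
46. n2.tag = "ryknr"  [A₁.tag ++ "r"]
47. n23.lab = 8  [S₀.lab - 16]
48. n24.ok = 28  [terminal]
49. n25.key = 3  [terminal]
50. n23.pre = false  [e.key > 3]
51. n23.key = 28  [e.key + S.lab + 17]
52. n23.ok = "zz"  ["zz"]
53. n0.pre = false  [false]
54. n0.key = 16  [S₀.lab - 8]
55. n0.ok = "ryknru"  [A.tag ++ "u"]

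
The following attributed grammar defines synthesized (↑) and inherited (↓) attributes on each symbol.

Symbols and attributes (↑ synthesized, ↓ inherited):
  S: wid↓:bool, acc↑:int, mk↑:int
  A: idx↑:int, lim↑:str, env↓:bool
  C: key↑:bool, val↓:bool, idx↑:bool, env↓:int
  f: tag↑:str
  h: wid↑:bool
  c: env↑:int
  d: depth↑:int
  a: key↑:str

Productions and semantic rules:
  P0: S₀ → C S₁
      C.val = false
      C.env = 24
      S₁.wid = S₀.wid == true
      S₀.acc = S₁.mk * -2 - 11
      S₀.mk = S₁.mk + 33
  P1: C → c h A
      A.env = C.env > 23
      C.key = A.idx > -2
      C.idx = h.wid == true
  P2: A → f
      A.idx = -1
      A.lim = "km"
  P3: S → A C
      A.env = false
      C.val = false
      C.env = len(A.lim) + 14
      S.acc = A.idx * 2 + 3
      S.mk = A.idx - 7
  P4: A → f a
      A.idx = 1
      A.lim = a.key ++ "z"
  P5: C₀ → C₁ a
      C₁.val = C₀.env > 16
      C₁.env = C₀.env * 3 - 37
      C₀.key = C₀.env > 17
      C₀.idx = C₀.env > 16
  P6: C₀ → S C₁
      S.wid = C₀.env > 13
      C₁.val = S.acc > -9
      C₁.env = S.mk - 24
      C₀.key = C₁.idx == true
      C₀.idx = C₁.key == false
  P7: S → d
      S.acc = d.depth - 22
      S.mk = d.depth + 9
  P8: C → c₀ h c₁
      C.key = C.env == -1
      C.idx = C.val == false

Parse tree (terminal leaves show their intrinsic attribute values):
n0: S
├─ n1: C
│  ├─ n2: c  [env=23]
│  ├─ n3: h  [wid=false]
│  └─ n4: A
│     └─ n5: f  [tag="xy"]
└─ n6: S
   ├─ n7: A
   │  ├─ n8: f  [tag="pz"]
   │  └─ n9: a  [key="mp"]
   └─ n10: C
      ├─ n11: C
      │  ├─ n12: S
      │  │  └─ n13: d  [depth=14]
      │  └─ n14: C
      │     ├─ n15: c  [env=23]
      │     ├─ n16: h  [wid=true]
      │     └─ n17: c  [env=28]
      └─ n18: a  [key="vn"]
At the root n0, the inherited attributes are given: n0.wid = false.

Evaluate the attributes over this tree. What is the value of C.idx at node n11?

false

1. n0.wid = false  [given at root]
2. n1.val = false  [false]
3. n1.env = 24  [24]
4. n2.env = 23  [terminal]
5. n3.wid = false  [terminal]
6. n4.env = true  [C.env > 23]
7. n5.tag = "xy"  [terminal]
8. n4.idx = -1  [-1]
9. n4.lim = "km"  ["km"]
10. n1.key = true  [A.idx > -2]
11. n1.idx = false  [h.wid == true]
12. n6.wid = false  [S₀.wid == true]
13. n7.env = false  [false]
14. n8.tag = "pz"  [terminal]
15. n9.key = "mp"  [terminal]
16. n7.idx = 1  [1]
17. n7.lim = "mpz"  [a.key ++ "z"]
18. n10.val = false  [false]
19. n10.env = 17  [len(A.lim) + 14]
20. n11.val = true  [C₀.env > 16]
21. n11.env = 14  [C₀.env * 3 - 37]
22. n12.wid = true  [C₀.env > 13]
23. n13.depth = 14  [terminal]
24. n12.acc = -8  [d.depth - 22]
25. n12.mk = 23  [d.depth + 9]
26. n14.val = true  [S.acc > -9]
27. n14.env = -1  [S.mk - 24]
28. n15.env = 23  [terminal]
29. n16.wid = true  [terminal]
30. n17.env = 28  [terminal]
31. n14.key = true  [C.env == -1]
32. n14.idx = false  [C.val == false]
33. n11.key = false  [C₁.idx == true]
34. n11.idx = false  [C₁.key == false]
35. n18.key = "vn"  [terminal]
36. n10.key = false  [C₀.env > 17]
37. n10.idx = true  [C₀.env > 16]
38. n6.acc = 5  [A.idx * 2 + 3]
39. n6.mk = -6  [A.idx - 7]
40. n0.acc = 1  [S₁.mk * -2 - 11]
41. n0.mk = 27  [S₁.mk + 33]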